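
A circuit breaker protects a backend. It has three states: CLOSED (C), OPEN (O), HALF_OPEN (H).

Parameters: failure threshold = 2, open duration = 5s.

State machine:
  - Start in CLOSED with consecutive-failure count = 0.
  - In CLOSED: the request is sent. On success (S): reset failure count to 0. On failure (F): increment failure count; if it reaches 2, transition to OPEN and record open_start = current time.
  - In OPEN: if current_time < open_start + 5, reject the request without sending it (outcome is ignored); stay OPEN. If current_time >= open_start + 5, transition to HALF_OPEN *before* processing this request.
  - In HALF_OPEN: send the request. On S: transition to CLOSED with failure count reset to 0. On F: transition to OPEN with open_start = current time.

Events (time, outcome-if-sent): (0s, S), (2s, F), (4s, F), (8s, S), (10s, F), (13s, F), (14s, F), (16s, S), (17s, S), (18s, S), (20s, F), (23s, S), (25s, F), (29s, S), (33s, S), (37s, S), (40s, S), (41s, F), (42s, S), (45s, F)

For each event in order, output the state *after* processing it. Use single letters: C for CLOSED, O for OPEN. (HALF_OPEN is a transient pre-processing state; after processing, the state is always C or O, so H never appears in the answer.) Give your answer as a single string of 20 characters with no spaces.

State after each event:
  event#1 t=0s outcome=S: state=CLOSED
  event#2 t=2s outcome=F: state=CLOSED
  event#3 t=4s outcome=F: state=OPEN
  event#4 t=8s outcome=S: state=OPEN
  event#5 t=10s outcome=F: state=OPEN
  event#6 t=13s outcome=F: state=OPEN
  event#7 t=14s outcome=F: state=OPEN
  event#8 t=16s outcome=S: state=CLOSED
  event#9 t=17s outcome=S: state=CLOSED
  event#10 t=18s outcome=S: state=CLOSED
  event#11 t=20s outcome=F: state=CLOSED
  event#12 t=23s outcome=S: state=CLOSED
  event#13 t=25s outcome=F: state=CLOSED
  event#14 t=29s outcome=S: state=CLOSED
  event#15 t=33s outcome=S: state=CLOSED
  event#16 t=37s outcome=S: state=CLOSED
  event#17 t=40s outcome=S: state=CLOSED
  event#18 t=41s outcome=F: state=CLOSED
  event#19 t=42s outcome=S: state=CLOSED
  event#20 t=45s outcome=F: state=CLOSED

Answer: CCOOOOOCCCCCCCCCCCCC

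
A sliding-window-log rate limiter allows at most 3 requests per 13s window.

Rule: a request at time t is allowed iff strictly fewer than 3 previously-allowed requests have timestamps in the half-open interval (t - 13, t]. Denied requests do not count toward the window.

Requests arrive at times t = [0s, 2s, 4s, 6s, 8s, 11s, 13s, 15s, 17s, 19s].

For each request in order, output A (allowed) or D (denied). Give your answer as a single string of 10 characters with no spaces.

Tracking allowed requests in the window:
  req#1 t=0s: ALLOW
  req#2 t=2s: ALLOW
  req#3 t=4s: ALLOW
  req#4 t=6s: DENY
  req#5 t=8s: DENY
  req#6 t=11s: DENY
  req#7 t=13s: ALLOW
  req#8 t=15s: ALLOW
  req#9 t=17s: ALLOW
  req#10 t=19s: DENY

Answer: AAADDDAAAD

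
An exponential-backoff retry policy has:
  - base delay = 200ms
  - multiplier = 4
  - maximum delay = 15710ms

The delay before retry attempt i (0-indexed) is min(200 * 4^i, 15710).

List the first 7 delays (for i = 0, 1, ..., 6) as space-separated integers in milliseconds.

Answer: 200 800 3200 12800 15710 15710 15710

Derivation:
Computing each delay:
  i=0: min(200*4^0, 15710) = 200
  i=1: min(200*4^1, 15710) = 800
  i=2: min(200*4^2, 15710) = 3200
  i=3: min(200*4^3, 15710) = 12800
  i=4: min(200*4^4, 15710) = 15710
  i=5: min(200*4^5, 15710) = 15710
  i=6: min(200*4^6, 15710) = 15710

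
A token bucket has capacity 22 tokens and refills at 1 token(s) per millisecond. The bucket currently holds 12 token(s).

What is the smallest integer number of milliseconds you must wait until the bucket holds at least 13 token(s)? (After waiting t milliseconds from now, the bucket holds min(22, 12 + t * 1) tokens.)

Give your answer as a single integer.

Need 12 + t * 1 >= 13, so t >= 1/1.
Smallest integer t = ceil(1/1) = 1.

Answer: 1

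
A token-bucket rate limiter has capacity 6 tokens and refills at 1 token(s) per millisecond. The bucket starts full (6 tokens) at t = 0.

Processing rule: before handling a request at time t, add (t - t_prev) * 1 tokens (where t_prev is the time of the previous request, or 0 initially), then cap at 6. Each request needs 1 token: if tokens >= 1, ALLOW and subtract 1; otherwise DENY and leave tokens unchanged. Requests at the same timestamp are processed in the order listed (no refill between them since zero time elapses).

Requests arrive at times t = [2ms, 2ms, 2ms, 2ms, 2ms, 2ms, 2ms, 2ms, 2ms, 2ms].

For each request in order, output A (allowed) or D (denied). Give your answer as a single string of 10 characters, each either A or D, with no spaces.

Answer: AAAAAADDDD

Derivation:
Simulating step by step:
  req#1 t=2ms: ALLOW
  req#2 t=2ms: ALLOW
  req#3 t=2ms: ALLOW
  req#4 t=2ms: ALLOW
  req#5 t=2ms: ALLOW
  req#6 t=2ms: ALLOW
  req#7 t=2ms: DENY
  req#8 t=2ms: DENY
  req#9 t=2ms: DENY
  req#10 t=2ms: DENY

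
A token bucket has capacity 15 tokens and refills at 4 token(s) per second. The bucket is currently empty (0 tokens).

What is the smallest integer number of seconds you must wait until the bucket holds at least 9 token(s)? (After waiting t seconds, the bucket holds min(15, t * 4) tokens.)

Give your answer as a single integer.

Answer: 3

Derivation:
Need t * 4 >= 9, so t >= 9/4.
Smallest integer t = ceil(9/4) = 3.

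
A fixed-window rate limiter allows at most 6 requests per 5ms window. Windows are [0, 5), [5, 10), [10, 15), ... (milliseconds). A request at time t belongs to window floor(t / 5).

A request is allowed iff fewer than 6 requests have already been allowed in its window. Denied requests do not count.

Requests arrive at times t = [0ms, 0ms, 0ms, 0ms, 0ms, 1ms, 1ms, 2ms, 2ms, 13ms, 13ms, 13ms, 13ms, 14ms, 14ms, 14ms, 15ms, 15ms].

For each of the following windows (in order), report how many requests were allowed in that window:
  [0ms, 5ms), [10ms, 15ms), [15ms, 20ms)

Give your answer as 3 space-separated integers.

Answer: 6 6 2

Derivation:
Processing requests:
  req#1 t=0ms (window 0): ALLOW
  req#2 t=0ms (window 0): ALLOW
  req#3 t=0ms (window 0): ALLOW
  req#4 t=0ms (window 0): ALLOW
  req#5 t=0ms (window 0): ALLOW
  req#6 t=1ms (window 0): ALLOW
  req#7 t=1ms (window 0): DENY
  req#8 t=2ms (window 0): DENY
  req#9 t=2ms (window 0): DENY
  req#10 t=13ms (window 2): ALLOW
  req#11 t=13ms (window 2): ALLOW
  req#12 t=13ms (window 2): ALLOW
  req#13 t=13ms (window 2): ALLOW
  req#14 t=14ms (window 2): ALLOW
  req#15 t=14ms (window 2): ALLOW
  req#16 t=14ms (window 2): DENY
  req#17 t=15ms (window 3): ALLOW
  req#18 t=15ms (window 3): ALLOW

Allowed counts by window: 6 6 2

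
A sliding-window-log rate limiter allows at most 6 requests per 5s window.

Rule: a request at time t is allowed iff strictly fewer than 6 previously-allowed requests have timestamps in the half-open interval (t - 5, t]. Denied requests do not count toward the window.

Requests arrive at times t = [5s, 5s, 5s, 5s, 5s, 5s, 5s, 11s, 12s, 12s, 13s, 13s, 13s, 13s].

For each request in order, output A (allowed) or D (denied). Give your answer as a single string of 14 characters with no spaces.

Answer: AAAAAADAAAAAAD

Derivation:
Tracking allowed requests in the window:
  req#1 t=5s: ALLOW
  req#2 t=5s: ALLOW
  req#3 t=5s: ALLOW
  req#4 t=5s: ALLOW
  req#5 t=5s: ALLOW
  req#6 t=5s: ALLOW
  req#7 t=5s: DENY
  req#8 t=11s: ALLOW
  req#9 t=12s: ALLOW
  req#10 t=12s: ALLOW
  req#11 t=13s: ALLOW
  req#12 t=13s: ALLOW
  req#13 t=13s: ALLOW
  req#14 t=13s: DENY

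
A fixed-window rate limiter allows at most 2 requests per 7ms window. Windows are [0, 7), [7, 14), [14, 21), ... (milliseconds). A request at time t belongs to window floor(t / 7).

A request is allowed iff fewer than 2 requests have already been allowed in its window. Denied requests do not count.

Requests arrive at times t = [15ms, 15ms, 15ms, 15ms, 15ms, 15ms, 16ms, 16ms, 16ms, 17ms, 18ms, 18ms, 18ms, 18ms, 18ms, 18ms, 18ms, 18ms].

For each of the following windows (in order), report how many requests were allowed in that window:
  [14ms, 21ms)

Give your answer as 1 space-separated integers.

Processing requests:
  req#1 t=15ms (window 2): ALLOW
  req#2 t=15ms (window 2): ALLOW
  req#3 t=15ms (window 2): DENY
  req#4 t=15ms (window 2): DENY
  req#5 t=15ms (window 2): DENY
  req#6 t=15ms (window 2): DENY
  req#7 t=16ms (window 2): DENY
  req#8 t=16ms (window 2): DENY
  req#9 t=16ms (window 2): DENY
  req#10 t=17ms (window 2): DENY
  req#11 t=18ms (window 2): DENY
  req#12 t=18ms (window 2): DENY
  req#13 t=18ms (window 2): DENY
  req#14 t=18ms (window 2): DENY
  req#15 t=18ms (window 2): DENY
  req#16 t=18ms (window 2): DENY
  req#17 t=18ms (window 2): DENY
  req#18 t=18ms (window 2): DENY

Allowed counts by window: 2

Answer: 2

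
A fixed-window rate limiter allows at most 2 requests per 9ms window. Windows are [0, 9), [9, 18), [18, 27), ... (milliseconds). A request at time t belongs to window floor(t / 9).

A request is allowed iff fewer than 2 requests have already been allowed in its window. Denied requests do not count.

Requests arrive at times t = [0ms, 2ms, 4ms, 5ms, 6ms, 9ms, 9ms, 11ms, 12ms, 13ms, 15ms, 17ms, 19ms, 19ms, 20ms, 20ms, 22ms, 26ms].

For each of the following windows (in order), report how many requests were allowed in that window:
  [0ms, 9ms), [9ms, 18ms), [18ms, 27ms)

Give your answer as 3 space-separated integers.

Answer: 2 2 2

Derivation:
Processing requests:
  req#1 t=0ms (window 0): ALLOW
  req#2 t=2ms (window 0): ALLOW
  req#3 t=4ms (window 0): DENY
  req#4 t=5ms (window 0): DENY
  req#5 t=6ms (window 0): DENY
  req#6 t=9ms (window 1): ALLOW
  req#7 t=9ms (window 1): ALLOW
  req#8 t=11ms (window 1): DENY
  req#9 t=12ms (window 1): DENY
  req#10 t=13ms (window 1): DENY
  req#11 t=15ms (window 1): DENY
  req#12 t=17ms (window 1): DENY
  req#13 t=19ms (window 2): ALLOW
  req#14 t=19ms (window 2): ALLOW
  req#15 t=20ms (window 2): DENY
  req#16 t=20ms (window 2): DENY
  req#17 t=22ms (window 2): DENY
  req#18 t=26ms (window 2): DENY

Allowed counts by window: 2 2 2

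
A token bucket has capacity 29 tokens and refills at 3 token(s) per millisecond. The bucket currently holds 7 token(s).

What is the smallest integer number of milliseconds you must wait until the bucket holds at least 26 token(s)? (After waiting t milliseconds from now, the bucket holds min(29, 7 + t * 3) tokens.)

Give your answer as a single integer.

Answer: 7

Derivation:
Need 7 + t * 3 >= 26, so t >= 19/3.
Smallest integer t = ceil(19/3) = 7.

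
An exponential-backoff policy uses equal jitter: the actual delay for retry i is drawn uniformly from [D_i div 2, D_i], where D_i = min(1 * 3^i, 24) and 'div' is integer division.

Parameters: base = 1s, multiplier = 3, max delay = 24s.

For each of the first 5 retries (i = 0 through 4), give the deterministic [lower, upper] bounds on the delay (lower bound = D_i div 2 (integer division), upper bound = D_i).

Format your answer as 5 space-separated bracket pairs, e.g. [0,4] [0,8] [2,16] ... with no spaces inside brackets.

Computing bounds per retry:
  i=0: D_i=min(1*3^0,24)=1, bounds=[0,1]
  i=1: D_i=min(1*3^1,24)=3, bounds=[1,3]
  i=2: D_i=min(1*3^2,24)=9, bounds=[4,9]
  i=3: D_i=min(1*3^3,24)=24, bounds=[12,24]
  i=4: D_i=min(1*3^4,24)=24, bounds=[12,24]

Answer: [0,1] [1,3] [4,9] [12,24] [12,24]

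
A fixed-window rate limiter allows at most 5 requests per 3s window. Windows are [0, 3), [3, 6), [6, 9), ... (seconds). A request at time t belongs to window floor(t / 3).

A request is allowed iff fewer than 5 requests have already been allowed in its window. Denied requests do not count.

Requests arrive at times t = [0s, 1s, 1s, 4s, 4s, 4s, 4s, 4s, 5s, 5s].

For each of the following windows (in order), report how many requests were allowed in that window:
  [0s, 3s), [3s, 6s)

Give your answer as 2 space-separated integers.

Processing requests:
  req#1 t=0s (window 0): ALLOW
  req#2 t=1s (window 0): ALLOW
  req#3 t=1s (window 0): ALLOW
  req#4 t=4s (window 1): ALLOW
  req#5 t=4s (window 1): ALLOW
  req#6 t=4s (window 1): ALLOW
  req#7 t=4s (window 1): ALLOW
  req#8 t=4s (window 1): ALLOW
  req#9 t=5s (window 1): DENY
  req#10 t=5s (window 1): DENY

Allowed counts by window: 3 5

Answer: 3 5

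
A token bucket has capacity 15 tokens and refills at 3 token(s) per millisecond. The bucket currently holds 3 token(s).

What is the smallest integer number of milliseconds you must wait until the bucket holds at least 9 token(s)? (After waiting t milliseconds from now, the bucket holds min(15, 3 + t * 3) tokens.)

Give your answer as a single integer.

Answer: 2

Derivation:
Need 3 + t * 3 >= 9, so t >= 6/3.
Smallest integer t = ceil(6/3) = 2.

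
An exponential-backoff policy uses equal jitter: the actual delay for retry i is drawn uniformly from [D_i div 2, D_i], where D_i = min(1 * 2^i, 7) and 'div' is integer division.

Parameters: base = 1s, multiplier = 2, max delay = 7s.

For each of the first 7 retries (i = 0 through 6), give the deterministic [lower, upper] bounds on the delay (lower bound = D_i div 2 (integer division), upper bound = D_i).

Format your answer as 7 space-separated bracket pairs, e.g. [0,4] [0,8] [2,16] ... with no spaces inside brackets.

Computing bounds per retry:
  i=0: D_i=min(1*2^0,7)=1, bounds=[0,1]
  i=1: D_i=min(1*2^1,7)=2, bounds=[1,2]
  i=2: D_i=min(1*2^2,7)=4, bounds=[2,4]
  i=3: D_i=min(1*2^3,7)=7, bounds=[3,7]
  i=4: D_i=min(1*2^4,7)=7, bounds=[3,7]
  i=5: D_i=min(1*2^5,7)=7, bounds=[3,7]
  i=6: D_i=min(1*2^6,7)=7, bounds=[3,7]

Answer: [0,1] [1,2] [2,4] [3,7] [3,7] [3,7] [3,7]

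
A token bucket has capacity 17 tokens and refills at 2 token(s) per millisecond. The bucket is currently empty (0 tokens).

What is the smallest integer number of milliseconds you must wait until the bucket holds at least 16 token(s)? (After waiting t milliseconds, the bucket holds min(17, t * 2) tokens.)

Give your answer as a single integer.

Need t * 2 >= 16, so t >= 16/2.
Smallest integer t = ceil(16/2) = 8.

Answer: 8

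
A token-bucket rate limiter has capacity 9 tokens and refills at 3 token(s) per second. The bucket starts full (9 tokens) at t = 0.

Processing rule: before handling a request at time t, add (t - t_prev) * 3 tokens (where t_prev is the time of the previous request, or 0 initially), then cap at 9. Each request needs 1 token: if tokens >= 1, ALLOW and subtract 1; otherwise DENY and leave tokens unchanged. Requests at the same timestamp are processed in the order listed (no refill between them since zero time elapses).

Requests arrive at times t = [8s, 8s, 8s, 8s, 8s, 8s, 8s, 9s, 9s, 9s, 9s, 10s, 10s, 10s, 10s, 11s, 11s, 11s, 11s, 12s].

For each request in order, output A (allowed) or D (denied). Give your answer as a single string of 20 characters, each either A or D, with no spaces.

Simulating step by step:
  req#1 t=8s: ALLOW
  req#2 t=8s: ALLOW
  req#3 t=8s: ALLOW
  req#4 t=8s: ALLOW
  req#5 t=8s: ALLOW
  req#6 t=8s: ALLOW
  req#7 t=8s: ALLOW
  req#8 t=9s: ALLOW
  req#9 t=9s: ALLOW
  req#10 t=9s: ALLOW
  req#11 t=9s: ALLOW
  req#12 t=10s: ALLOW
  req#13 t=10s: ALLOW
  req#14 t=10s: ALLOW
  req#15 t=10s: ALLOW
  req#16 t=11s: ALLOW
  req#17 t=11s: ALLOW
  req#18 t=11s: ALLOW
  req#19 t=11s: DENY
  req#20 t=12s: ALLOW

Answer: AAAAAAAAAAAAAAAAAADA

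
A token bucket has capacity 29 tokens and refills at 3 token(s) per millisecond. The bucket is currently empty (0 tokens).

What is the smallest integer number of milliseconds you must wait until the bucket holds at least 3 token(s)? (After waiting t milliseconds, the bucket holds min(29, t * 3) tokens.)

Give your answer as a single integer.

Answer: 1

Derivation:
Need t * 3 >= 3, so t >= 3/3.
Smallest integer t = ceil(3/3) = 1.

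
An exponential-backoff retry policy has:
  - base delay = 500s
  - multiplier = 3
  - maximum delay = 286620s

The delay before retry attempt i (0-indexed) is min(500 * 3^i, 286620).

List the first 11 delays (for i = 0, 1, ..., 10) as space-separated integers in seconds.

Answer: 500 1500 4500 13500 40500 121500 286620 286620 286620 286620 286620

Derivation:
Computing each delay:
  i=0: min(500*3^0, 286620) = 500
  i=1: min(500*3^1, 286620) = 1500
  i=2: min(500*3^2, 286620) = 4500
  i=3: min(500*3^3, 286620) = 13500
  i=4: min(500*3^4, 286620) = 40500
  i=5: min(500*3^5, 286620) = 121500
  i=6: min(500*3^6, 286620) = 286620
  i=7: min(500*3^7, 286620) = 286620
  i=8: min(500*3^8, 286620) = 286620
  i=9: min(500*3^9, 286620) = 286620
  i=10: min(500*3^10, 286620) = 286620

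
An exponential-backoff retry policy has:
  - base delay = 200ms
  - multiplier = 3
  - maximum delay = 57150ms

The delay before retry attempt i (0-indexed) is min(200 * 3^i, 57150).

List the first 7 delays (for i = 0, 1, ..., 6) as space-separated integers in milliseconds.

Answer: 200 600 1800 5400 16200 48600 57150

Derivation:
Computing each delay:
  i=0: min(200*3^0, 57150) = 200
  i=1: min(200*3^1, 57150) = 600
  i=2: min(200*3^2, 57150) = 1800
  i=3: min(200*3^3, 57150) = 5400
  i=4: min(200*3^4, 57150) = 16200
  i=5: min(200*3^5, 57150) = 48600
  i=6: min(200*3^6, 57150) = 57150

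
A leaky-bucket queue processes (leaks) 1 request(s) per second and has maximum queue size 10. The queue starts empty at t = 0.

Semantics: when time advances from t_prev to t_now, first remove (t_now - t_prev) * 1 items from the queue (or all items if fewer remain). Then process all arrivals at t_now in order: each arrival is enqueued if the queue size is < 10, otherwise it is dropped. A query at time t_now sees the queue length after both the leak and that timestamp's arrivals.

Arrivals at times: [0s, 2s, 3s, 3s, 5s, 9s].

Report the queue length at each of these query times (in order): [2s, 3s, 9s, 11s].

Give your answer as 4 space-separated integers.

Queue lengths at query times:
  query t=2s: backlog = 1
  query t=3s: backlog = 2
  query t=9s: backlog = 1
  query t=11s: backlog = 0

Answer: 1 2 1 0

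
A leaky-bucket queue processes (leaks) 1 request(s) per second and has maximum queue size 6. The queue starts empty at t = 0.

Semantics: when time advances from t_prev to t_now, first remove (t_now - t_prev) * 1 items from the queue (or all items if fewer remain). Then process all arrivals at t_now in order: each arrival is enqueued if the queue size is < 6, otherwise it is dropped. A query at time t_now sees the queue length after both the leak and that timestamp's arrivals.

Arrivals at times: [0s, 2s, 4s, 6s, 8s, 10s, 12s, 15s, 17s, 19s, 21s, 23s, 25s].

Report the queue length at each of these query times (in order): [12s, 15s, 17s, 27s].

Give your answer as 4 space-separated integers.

Queue lengths at query times:
  query t=12s: backlog = 1
  query t=15s: backlog = 1
  query t=17s: backlog = 1
  query t=27s: backlog = 0

Answer: 1 1 1 0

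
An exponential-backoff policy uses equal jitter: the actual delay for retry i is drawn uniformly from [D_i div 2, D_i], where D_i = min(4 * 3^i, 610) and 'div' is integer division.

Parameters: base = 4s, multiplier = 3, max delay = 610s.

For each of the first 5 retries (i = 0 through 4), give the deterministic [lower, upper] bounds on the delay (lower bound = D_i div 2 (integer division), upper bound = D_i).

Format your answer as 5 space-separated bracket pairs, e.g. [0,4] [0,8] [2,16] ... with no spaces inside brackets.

Computing bounds per retry:
  i=0: D_i=min(4*3^0,610)=4, bounds=[2,4]
  i=1: D_i=min(4*3^1,610)=12, bounds=[6,12]
  i=2: D_i=min(4*3^2,610)=36, bounds=[18,36]
  i=3: D_i=min(4*3^3,610)=108, bounds=[54,108]
  i=4: D_i=min(4*3^4,610)=324, bounds=[162,324]

Answer: [2,4] [6,12] [18,36] [54,108] [162,324]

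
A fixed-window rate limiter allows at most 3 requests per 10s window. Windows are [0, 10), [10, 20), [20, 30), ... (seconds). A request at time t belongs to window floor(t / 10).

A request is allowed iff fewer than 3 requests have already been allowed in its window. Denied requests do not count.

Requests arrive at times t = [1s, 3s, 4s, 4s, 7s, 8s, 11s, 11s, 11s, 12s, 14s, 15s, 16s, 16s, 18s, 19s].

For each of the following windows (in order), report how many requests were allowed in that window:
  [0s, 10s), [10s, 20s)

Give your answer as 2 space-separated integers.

Answer: 3 3

Derivation:
Processing requests:
  req#1 t=1s (window 0): ALLOW
  req#2 t=3s (window 0): ALLOW
  req#3 t=4s (window 0): ALLOW
  req#4 t=4s (window 0): DENY
  req#5 t=7s (window 0): DENY
  req#6 t=8s (window 0): DENY
  req#7 t=11s (window 1): ALLOW
  req#8 t=11s (window 1): ALLOW
  req#9 t=11s (window 1): ALLOW
  req#10 t=12s (window 1): DENY
  req#11 t=14s (window 1): DENY
  req#12 t=15s (window 1): DENY
  req#13 t=16s (window 1): DENY
  req#14 t=16s (window 1): DENY
  req#15 t=18s (window 1): DENY
  req#16 t=19s (window 1): DENY

Allowed counts by window: 3 3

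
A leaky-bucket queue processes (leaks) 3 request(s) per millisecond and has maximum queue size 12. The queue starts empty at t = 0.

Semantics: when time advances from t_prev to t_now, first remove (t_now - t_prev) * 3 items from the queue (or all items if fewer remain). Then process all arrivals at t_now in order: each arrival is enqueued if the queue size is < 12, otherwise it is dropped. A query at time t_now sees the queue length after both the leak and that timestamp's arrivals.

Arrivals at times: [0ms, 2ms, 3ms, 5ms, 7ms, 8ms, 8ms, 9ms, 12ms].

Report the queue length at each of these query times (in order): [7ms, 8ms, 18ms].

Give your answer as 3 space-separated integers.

Queue lengths at query times:
  query t=7ms: backlog = 1
  query t=8ms: backlog = 2
  query t=18ms: backlog = 0

Answer: 1 2 0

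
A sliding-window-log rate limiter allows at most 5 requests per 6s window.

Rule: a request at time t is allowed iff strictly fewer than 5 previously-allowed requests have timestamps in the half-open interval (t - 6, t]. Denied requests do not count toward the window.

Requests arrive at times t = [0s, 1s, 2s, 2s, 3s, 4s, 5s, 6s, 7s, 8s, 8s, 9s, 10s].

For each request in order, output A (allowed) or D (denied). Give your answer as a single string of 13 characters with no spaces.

Tracking allowed requests in the window:
  req#1 t=0s: ALLOW
  req#2 t=1s: ALLOW
  req#3 t=2s: ALLOW
  req#4 t=2s: ALLOW
  req#5 t=3s: ALLOW
  req#6 t=4s: DENY
  req#7 t=5s: DENY
  req#8 t=6s: ALLOW
  req#9 t=7s: ALLOW
  req#10 t=8s: ALLOW
  req#11 t=8s: ALLOW
  req#12 t=9s: ALLOW
  req#13 t=10s: DENY

Answer: AAAAADDAAAAAD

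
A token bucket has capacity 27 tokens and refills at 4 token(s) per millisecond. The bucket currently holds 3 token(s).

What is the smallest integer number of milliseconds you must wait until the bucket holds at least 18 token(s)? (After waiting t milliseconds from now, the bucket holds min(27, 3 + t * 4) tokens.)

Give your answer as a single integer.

Need 3 + t * 4 >= 18, so t >= 15/4.
Smallest integer t = ceil(15/4) = 4.

Answer: 4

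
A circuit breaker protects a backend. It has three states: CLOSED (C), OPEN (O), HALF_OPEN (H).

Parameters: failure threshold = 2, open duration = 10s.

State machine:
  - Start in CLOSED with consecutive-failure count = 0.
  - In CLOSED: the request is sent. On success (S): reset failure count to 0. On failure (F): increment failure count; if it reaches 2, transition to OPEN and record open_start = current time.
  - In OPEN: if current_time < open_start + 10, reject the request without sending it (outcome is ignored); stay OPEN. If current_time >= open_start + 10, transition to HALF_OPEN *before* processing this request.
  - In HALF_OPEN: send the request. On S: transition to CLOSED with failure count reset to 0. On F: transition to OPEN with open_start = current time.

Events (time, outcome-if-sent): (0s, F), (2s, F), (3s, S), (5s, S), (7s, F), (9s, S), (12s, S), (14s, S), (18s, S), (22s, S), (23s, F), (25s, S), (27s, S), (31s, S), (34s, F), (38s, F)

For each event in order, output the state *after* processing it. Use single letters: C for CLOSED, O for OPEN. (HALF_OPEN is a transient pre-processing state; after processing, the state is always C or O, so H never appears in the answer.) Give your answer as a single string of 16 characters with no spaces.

Answer: COOOOOCCCCCCCCCO

Derivation:
State after each event:
  event#1 t=0s outcome=F: state=CLOSED
  event#2 t=2s outcome=F: state=OPEN
  event#3 t=3s outcome=S: state=OPEN
  event#4 t=5s outcome=S: state=OPEN
  event#5 t=7s outcome=F: state=OPEN
  event#6 t=9s outcome=S: state=OPEN
  event#7 t=12s outcome=S: state=CLOSED
  event#8 t=14s outcome=S: state=CLOSED
  event#9 t=18s outcome=S: state=CLOSED
  event#10 t=22s outcome=S: state=CLOSED
  event#11 t=23s outcome=F: state=CLOSED
  event#12 t=25s outcome=S: state=CLOSED
  event#13 t=27s outcome=S: state=CLOSED
  event#14 t=31s outcome=S: state=CLOSED
  event#15 t=34s outcome=F: state=CLOSED
  event#16 t=38s outcome=F: state=OPEN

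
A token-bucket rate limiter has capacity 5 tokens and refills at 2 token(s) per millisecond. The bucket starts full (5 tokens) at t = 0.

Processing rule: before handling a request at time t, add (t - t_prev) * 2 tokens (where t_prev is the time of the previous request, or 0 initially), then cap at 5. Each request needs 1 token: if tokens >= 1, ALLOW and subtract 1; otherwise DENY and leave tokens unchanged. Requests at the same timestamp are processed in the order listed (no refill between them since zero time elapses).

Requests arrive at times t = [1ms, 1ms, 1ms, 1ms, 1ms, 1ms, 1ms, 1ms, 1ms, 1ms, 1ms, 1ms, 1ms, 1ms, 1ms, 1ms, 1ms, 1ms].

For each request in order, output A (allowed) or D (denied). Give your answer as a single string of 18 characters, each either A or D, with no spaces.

Simulating step by step:
  req#1 t=1ms: ALLOW
  req#2 t=1ms: ALLOW
  req#3 t=1ms: ALLOW
  req#4 t=1ms: ALLOW
  req#5 t=1ms: ALLOW
  req#6 t=1ms: DENY
  req#7 t=1ms: DENY
  req#8 t=1ms: DENY
  req#9 t=1ms: DENY
  req#10 t=1ms: DENY
  req#11 t=1ms: DENY
  req#12 t=1ms: DENY
  req#13 t=1ms: DENY
  req#14 t=1ms: DENY
  req#15 t=1ms: DENY
  req#16 t=1ms: DENY
  req#17 t=1ms: DENY
  req#18 t=1ms: DENY

Answer: AAAAADDDDDDDDDDDDD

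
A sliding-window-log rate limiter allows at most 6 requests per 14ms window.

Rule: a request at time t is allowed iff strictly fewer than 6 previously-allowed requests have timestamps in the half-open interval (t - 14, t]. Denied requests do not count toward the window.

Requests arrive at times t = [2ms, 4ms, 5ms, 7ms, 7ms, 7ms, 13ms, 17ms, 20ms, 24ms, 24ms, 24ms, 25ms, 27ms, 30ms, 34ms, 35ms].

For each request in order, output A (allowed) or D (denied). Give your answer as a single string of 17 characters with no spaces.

Tracking allowed requests in the window:
  req#1 t=2ms: ALLOW
  req#2 t=4ms: ALLOW
  req#3 t=5ms: ALLOW
  req#4 t=7ms: ALLOW
  req#5 t=7ms: ALLOW
  req#6 t=7ms: ALLOW
  req#7 t=13ms: DENY
  req#8 t=17ms: ALLOW
  req#9 t=20ms: ALLOW
  req#10 t=24ms: ALLOW
  req#11 t=24ms: ALLOW
  req#12 t=24ms: ALLOW
  req#13 t=25ms: ALLOW
  req#14 t=27ms: DENY
  req#15 t=30ms: DENY
  req#16 t=34ms: ALLOW
  req#17 t=35ms: ALLOW

Answer: AAAAAADAAAAAADDAA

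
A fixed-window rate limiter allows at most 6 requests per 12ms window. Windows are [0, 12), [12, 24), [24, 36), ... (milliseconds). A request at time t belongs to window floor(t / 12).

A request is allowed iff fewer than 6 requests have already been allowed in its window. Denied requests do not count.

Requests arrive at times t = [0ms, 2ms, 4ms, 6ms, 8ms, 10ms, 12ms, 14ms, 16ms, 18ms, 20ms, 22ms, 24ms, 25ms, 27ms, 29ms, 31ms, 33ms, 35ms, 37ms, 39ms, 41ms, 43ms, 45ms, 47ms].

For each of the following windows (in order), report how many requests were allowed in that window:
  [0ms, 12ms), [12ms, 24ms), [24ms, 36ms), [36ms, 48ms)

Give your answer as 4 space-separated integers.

Answer: 6 6 6 6

Derivation:
Processing requests:
  req#1 t=0ms (window 0): ALLOW
  req#2 t=2ms (window 0): ALLOW
  req#3 t=4ms (window 0): ALLOW
  req#4 t=6ms (window 0): ALLOW
  req#5 t=8ms (window 0): ALLOW
  req#6 t=10ms (window 0): ALLOW
  req#7 t=12ms (window 1): ALLOW
  req#8 t=14ms (window 1): ALLOW
  req#9 t=16ms (window 1): ALLOW
  req#10 t=18ms (window 1): ALLOW
  req#11 t=20ms (window 1): ALLOW
  req#12 t=22ms (window 1): ALLOW
  req#13 t=24ms (window 2): ALLOW
  req#14 t=25ms (window 2): ALLOW
  req#15 t=27ms (window 2): ALLOW
  req#16 t=29ms (window 2): ALLOW
  req#17 t=31ms (window 2): ALLOW
  req#18 t=33ms (window 2): ALLOW
  req#19 t=35ms (window 2): DENY
  req#20 t=37ms (window 3): ALLOW
  req#21 t=39ms (window 3): ALLOW
  req#22 t=41ms (window 3): ALLOW
  req#23 t=43ms (window 3): ALLOW
  req#24 t=45ms (window 3): ALLOW
  req#25 t=47ms (window 3): ALLOW

Allowed counts by window: 6 6 6 6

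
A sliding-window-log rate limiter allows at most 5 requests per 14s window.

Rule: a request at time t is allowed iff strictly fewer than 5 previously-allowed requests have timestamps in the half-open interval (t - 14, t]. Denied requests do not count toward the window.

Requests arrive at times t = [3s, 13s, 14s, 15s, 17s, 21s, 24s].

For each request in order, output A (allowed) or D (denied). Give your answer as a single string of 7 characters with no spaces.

Answer: AAAAAAD

Derivation:
Tracking allowed requests in the window:
  req#1 t=3s: ALLOW
  req#2 t=13s: ALLOW
  req#3 t=14s: ALLOW
  req#4 t=15s: ALLOW
  req#5 t=17s: ALLOW
  req#6 t=21s: ALLOW
  req#7 t=24s: DENY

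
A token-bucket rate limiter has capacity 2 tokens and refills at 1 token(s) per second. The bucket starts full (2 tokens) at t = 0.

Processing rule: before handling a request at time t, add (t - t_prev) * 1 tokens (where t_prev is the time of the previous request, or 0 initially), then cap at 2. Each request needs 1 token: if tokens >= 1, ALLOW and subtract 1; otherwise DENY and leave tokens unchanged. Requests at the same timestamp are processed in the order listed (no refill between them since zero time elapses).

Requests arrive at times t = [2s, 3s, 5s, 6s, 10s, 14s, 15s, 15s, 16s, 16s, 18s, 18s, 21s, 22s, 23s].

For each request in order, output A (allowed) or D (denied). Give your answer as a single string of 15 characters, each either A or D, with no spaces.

Answer: AAAAAAAAADAAAAA

Derivation:
Simulating step by step:
  req#1 t=2s: ALLOW
  req#2 t=3s: ALLOW
  req#3 t=5s: ALLOW
  req#4 t=6s: ALLOW
  req#5 t=10s: ALLOW
  req#6 t=14s: ALLOW
  req#7 t=15s: ALLOW
  req#8 t=15s: ALLOW
  req#9 t=16s: ALLOW
  req#10 t=16s: DENY
  req#11 t=18s: ALLOW
  req#12 t=18s: ALLOW
  req#13 t=21s: ALLOW
  req#14 t=22s: ALLOW
  req#15 t=23s: ALLOW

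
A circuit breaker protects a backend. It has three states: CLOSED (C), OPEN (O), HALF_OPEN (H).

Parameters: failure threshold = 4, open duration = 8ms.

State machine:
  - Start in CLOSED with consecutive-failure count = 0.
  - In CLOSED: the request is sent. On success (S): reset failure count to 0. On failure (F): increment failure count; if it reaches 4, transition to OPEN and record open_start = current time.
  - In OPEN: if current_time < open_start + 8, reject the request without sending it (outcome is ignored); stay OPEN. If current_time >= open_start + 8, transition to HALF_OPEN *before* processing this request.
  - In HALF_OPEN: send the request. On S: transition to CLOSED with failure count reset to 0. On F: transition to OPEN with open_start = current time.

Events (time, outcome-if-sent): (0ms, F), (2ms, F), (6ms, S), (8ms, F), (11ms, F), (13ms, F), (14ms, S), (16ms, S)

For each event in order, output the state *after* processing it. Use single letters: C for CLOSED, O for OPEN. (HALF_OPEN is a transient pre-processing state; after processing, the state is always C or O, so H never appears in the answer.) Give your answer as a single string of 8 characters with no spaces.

Answer: CCCCCCCC

Derivation:
State after each event:
  event#1 t=0ms outcome=F: state=CLOSED
  event#2 t=2ms outcome=F: state=CLOSED
  event#3 t=6ms outcome=S: state=CLOSED
  event#4 t=8ms outcome=F: state=CLOSED
  event#5 t=11ms outcome=F: state=CLOSED
  event#6 t=13ms outcome=F: state=CLOSED
  event#7 t=14ms outcome=S: state=CLOSED
  event#8 t=16ms outcome=S: state=CLOSED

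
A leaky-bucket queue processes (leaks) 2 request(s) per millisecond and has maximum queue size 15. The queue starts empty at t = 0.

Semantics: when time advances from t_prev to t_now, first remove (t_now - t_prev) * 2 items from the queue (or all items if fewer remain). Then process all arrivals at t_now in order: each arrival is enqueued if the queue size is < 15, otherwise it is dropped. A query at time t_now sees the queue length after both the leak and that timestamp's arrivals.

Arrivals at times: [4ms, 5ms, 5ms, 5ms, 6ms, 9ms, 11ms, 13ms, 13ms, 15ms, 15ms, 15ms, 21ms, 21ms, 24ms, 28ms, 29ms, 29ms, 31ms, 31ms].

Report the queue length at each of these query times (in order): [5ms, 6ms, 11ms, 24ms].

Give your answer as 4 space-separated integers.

Answer: 3 2 1 1

Derivation:
Queue lengths at query times:
  query t=5ms: backlog = 3
  query t=6ms: backlog = 2
  query t=11ms: backlog = 1
  query t=24ms: backlog = 1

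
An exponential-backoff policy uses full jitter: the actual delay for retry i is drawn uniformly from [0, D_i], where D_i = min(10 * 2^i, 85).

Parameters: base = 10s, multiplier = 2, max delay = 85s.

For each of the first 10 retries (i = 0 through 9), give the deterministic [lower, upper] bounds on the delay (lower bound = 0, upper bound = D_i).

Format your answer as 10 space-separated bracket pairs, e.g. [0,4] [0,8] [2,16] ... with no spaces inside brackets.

Computing bounds per retry:
  i=0: D_i=min(10*2^0,85)=10, bounds=[0,10]
  i=1: D_i=min(10*2^1,85)=20, bounds=[0,20]
  i=2: D_i=min(10*2^2,85)=40, bounds=[0,40]
  i=3: D_i=min(10*2^3,85)=80, bounds=[0,80]
  i=4: D_i=min(10*2^4,85)=85, bounds=[0,85]
  i=5: D_i=min(10*2^5,85)=85, bounds=[0,85]
  i=6: D_i=min(10*2^6,85)=85, bounds=[0,85]
  i=7: D_i=min(10*2^7,85)=85, bounds=[0,85]
  i=8: D_i=min(10*2^8,85)=85, bounds=[0,85]
  i=9: D_i=min(10*2^9,85)=85, bounds=[0,85]

Answer: [0,10] [0,20] [0,40] [0,80] [0,85] [0,85] [0,85] [0,85] [0,85] [0,85]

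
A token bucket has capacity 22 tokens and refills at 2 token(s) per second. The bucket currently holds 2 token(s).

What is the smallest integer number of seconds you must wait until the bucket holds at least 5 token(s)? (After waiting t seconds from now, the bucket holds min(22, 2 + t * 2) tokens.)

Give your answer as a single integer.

Need 2 + t * 2 >= 5, so t >= 3/2.
Smallest integer t = ceil(3/2) = 2.

Answer: 2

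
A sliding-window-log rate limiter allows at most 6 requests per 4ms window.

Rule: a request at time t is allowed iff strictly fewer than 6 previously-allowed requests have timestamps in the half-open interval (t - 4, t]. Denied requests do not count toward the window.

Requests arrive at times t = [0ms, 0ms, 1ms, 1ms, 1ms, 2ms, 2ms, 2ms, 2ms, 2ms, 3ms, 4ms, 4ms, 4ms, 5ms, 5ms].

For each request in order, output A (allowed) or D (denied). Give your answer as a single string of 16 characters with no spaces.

Answer: AAAAAADDDDDAADAA

Derivation:
Tracking allowed requests in the window:
  req#1 t=0ms: ALLOW
  req#2 t=0ms: ALLOW
  req#3 t=1ms: ALLOW
  req#4 t=1ms: ALLOW
  req#5 t=1ms: ALLOW
  req#6 t=2ms: ALLOW
  req#7 t=2ms: DENY
  req#8 t=2ms: DENY
  req#9 t=2ms: DENY
  req#10 t=2ms: DENY
  req#11 t=3ms: DENY
  req#12 t=4ms: ALLOW
  req#13 t=4ms: ALLOW
  req#14 t=4ms: DENY
  req#15 t=5ms: ALLOW
  req#16 t=5ms: ALLOW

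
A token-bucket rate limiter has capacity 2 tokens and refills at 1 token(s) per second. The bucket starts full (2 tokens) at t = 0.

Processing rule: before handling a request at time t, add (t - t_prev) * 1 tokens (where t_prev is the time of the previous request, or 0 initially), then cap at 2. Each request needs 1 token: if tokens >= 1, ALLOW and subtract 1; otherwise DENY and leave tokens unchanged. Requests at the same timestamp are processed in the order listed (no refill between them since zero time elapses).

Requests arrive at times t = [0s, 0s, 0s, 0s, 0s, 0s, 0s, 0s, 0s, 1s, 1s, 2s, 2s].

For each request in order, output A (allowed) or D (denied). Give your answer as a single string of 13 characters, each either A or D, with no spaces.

Answer: AADDDDDDDADAD

Derivation:
Simulating step by step:
  req#1 t=0s: ALLOW
  req#2 t=0s: ALLOW
  req#3 t=0s: DENY
  req#4 t=0s: DENY
  req#5 t=0s: DENY
  req#6 t=0s: DENY
  req#7 t=0s: DENY
  req#8 t=0s: DENY
  req#9 t=0s: DENY
  req#10 t=1s: ALLOW
  req#11 t=1s: DENY
  req#12 t=2s: ALLOW
  req#13 t=2s: DENY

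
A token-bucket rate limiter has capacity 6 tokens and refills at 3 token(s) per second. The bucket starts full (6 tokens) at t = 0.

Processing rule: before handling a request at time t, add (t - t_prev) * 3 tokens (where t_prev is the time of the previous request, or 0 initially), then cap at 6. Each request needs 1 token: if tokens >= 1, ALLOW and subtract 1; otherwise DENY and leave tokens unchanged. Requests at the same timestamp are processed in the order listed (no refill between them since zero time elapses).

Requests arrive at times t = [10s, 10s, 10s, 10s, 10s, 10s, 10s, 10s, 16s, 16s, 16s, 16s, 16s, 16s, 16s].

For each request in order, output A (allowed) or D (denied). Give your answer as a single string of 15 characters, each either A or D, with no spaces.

Answer: AAAAAADDAAAAAAD

Derivation:
Simulating step by step:
  req#1 t=10s: ALLOW
  req#2 t=10s: ALLOW
  req#3 t=10s: ALLOW
  req#4 t=10s: ALLOW
  req#5 t=10s: ALLOW
  req#6 t=10s: ALLOW
  req#7 t=10s: DENY
  req#8 t=10s: DENY
  req#9 t=16s: ALLOW
  req#10 t=16s: ALLOW
  req#11 t=16s: ALLOW
  req#12 t=16s: ALLOW
  req#13 t=16s: ALLOW
  req#14 t=16s: ALLOW
  req#15 t=16s: DENY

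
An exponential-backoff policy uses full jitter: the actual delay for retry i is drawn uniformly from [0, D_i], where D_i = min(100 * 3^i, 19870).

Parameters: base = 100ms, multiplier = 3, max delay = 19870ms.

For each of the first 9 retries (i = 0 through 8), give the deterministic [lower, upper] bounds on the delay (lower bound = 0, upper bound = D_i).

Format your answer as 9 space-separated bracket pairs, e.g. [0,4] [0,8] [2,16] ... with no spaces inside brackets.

Computing bounds per retry:
  i=0: D_i=min(100*3^0,19870)=100, bounds=[0,100]
  i=1: D_i=min(100*3^1,19870)=300, bounds=[0,300]
  i=2: D_i=min(100*3^2,19870)=900, bounds=[0,900]
  i=3: D_i=min(100*3^3,19870)=2700, bounds=[0,2700]
  i=4: D_i=min(100*3^4,19870)=8100, bounds=[0,8100]
  i=5: D_i=min(100*3^5,19870)=19870, bounds=[0,19870]
  i=6: D_i=min(100*3^6,19870)=19870, bounds=[0,19870]
  i=7: D_i=min(100*3^7,19870)=19870, bounds=[0,19870]
  i=8: D_i=min(100*3^8,19870)=19870, bounds=[0,19870]

Answer: [0,100] [0,300] [0,900] [0,2700] [0,8100] [0,19870] [0,19870] [0,19870] [0,19870]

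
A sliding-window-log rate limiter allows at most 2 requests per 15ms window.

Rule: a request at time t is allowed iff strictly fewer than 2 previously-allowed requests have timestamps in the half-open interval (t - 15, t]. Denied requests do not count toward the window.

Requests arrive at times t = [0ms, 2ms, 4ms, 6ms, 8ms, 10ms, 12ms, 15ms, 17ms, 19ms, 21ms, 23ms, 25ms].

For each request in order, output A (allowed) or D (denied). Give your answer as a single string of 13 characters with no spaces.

Answer: AADDDDDAADDDD

Derivation:
Tracking allowed requests in the window:
  req#1 t=0ms: ALLOW
  req#2 t=2ms: ALLOW
  req#3 t=4ms: DENY
  req#4 t=6ms: DENY
  req#5 t=8ms: DENY
  req#6 t=10ms: DENY
  req#7 t=12ms: DENY
  req#8 t=15ms: ALLOW
  req#9 t=17ms: ALLOW
  req#10 t=19ms: DENY
  req#11 t=21ms: DENY
  req#12 t=23ms: DENY
  req#13 t=25ms: DENY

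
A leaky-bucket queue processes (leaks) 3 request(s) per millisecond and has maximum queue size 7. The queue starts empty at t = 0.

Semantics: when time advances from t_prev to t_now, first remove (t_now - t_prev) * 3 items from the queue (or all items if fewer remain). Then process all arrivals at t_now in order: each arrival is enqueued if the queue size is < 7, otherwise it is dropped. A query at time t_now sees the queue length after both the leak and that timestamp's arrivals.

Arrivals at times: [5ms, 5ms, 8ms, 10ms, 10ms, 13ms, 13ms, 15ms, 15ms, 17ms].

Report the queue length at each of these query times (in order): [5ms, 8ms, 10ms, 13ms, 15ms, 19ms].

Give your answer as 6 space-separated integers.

Queue lengths at query times:
  query t=5ms: backlog = 2
  query t=8ms: backlog = 1
  query t=10ms: backlog = 2
  query t=13ms: backlog = 2
  query t=15ms: backlog = 2
  query t=19ms: backlog = 0

Answer: 2 1 2 2 2 0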